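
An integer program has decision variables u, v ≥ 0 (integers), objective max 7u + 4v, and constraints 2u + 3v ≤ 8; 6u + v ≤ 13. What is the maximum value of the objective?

18

(u,v)=(2,1) is feasible, giving 18.
(u,v)=(1,2) is feasible, giving 15.
(u,v)=(2,0) is feasible, giving 14.
(u,v)=(1,1) is feasible, giving 11.
The best lattice point is (2,1), giving 18.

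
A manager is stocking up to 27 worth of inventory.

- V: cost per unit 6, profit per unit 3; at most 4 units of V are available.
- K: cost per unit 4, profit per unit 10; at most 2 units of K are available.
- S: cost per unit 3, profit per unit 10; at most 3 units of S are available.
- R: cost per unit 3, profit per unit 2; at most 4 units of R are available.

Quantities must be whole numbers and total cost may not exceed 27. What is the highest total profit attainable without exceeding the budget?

56

1×V, 2×K, 3×S, and 1×R: cost 26 ≤ 27, profit 1·3 + 2·10 + 3·10 + 1·2 = 55.
2×K, 3×S, and 3×R: cost 26 ≤ 27, profit 2·10 + 3·10 + 3·2 = 56.
Best is 56.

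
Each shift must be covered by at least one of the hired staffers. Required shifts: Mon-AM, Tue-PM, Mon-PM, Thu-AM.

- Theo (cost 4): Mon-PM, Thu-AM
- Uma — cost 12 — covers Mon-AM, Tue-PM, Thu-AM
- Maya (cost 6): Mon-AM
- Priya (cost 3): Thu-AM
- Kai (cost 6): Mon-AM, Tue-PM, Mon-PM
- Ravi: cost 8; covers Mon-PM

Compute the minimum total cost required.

9

The greedy cost-per-new-shift heuristic would pick Theo and Kai for 10, but a cheaper cover exists.
Choose Priya and Kai: together they cover Mon-AM, Tue-PM, Mon-PM, Thu-AM — every shift.
Total cost: 3 + 6 = 9.
No cover costs less than 9.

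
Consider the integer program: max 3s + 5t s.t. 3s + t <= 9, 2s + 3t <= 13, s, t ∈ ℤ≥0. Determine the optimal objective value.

21

The continuous relaxation peaks at (0, 4.33) with value 21.67; rounding to a feasible lattice point costs some objective.
(s,t)=(2,3): 3·2+1·3=9≤9, 2·2+3·3=13≤13, objective 21.
(s,t)=(0,4): 3·0+1·4=4≤9, 2·0+3·4=12≤13, objective 20.
(s,t)=(1,3): 3·1+1·3=6≤9, 2·1+3·3=11≤13, objective 18.
(s,t)=(2,2): 3·2+1·2=8≤9, 2·2+3·2=10≤13, objective 16.
No feasible integer point exceeds 21.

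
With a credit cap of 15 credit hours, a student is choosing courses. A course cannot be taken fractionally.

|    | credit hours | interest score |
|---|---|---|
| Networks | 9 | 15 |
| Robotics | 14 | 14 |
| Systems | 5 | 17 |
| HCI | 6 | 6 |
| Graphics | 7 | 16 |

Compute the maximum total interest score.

Take Systems and Graphics: credit hours 5 + 7 = 12 ≤ 15, interest score 17 + 16 = 33.
No other feasible combination does better.

33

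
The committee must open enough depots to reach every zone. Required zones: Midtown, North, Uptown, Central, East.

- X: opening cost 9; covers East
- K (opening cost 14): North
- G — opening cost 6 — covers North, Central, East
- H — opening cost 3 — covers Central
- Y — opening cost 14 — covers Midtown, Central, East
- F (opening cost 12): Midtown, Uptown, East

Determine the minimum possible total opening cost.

18

Choose G and F: together they cover Midtown, North, Uptown, Central, East — every zone.
Total opening cost: 6 + 12 = 18.
No cover costs less than 18.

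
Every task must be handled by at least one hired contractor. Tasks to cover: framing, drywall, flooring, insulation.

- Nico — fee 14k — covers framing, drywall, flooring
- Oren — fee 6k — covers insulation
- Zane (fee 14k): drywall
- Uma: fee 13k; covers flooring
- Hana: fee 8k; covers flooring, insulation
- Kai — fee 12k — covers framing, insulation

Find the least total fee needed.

This is a weighted set-cover instance.
The greedy cost-per-new-task heuristic would pick Hana and Nico for 22, but a cheaper cover exists.
Choose Nico and Oren: together they cover framing, drywall, flooring, insulation — every task.
Total fee: 14 + 6 = 20.
No cover costs less than 20.

20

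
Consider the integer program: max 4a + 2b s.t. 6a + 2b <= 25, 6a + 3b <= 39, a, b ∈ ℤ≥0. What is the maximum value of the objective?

The continuous relaxation peaks at (0, 12.5) with value 25.00; rounding to a feasible lattice point costs some objective.
(a,b)=(0,12): 6·0+2·12=24≤25, 6·0+3·12=36≤39, objective 24.
(a,b)=(0,11): 6·0+2·11=22≤25, 6·0+3·11=33≤39, objective 22.
Maximum is 24 at (a,b)=(0,12).

24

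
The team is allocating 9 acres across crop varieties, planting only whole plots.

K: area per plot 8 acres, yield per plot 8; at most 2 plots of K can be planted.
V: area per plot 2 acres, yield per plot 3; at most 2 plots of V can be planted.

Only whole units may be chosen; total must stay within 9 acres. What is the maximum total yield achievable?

8

This is a bounded integer knapsack.
Take 1×K: area 8 ≤ 9, yield 1·8 = 8.
No other integer combination yields more.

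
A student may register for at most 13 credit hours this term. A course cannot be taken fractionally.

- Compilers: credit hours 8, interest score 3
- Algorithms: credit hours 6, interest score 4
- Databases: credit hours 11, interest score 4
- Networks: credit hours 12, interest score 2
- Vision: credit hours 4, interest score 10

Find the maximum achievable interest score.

14

Allowing fractional choices, the relaxed optimum would be about 15.1, but courses are indivisible.
Algorithms + Vision: credit hours 6 + 4 = 10 ≤ 13, interest score 4 + 10 = 14.
Vision: credit hours 4 ≤ 13, interest score 10.
Compilers + Vision: credit hours 8 + 4 = 12 ≤ 13, interest score 3 + 10 = 13.
Best is Algorithms and Vision with total interest score 14.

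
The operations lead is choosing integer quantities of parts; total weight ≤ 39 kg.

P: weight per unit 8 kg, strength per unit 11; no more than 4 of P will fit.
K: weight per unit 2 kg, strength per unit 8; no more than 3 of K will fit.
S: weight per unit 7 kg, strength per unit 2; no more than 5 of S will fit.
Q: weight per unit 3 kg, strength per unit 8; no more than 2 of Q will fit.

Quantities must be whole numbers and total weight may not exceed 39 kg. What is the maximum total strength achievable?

K has the best ratio (8/2); taking only K gives at most 3×8 = 24 (stopped by the supply cap of 3).
Mixing does better — 3×P, 3×K, and 2×Q: weight 36 ≤ 39, strength 3·11 + 3·8 + 2·8 = 73.

73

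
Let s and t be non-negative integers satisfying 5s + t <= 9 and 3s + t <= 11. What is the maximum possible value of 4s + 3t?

27

(s,t)=(0,9): 5·0+1·9=9≤9, 3·0+1·9=9≤11, objective 27.
(s,t)=(0,8): 5·0+1·8=8≤9, 3·0+1·8=8≤11, objective 24.
The best lattice point is (0,9), giving 27.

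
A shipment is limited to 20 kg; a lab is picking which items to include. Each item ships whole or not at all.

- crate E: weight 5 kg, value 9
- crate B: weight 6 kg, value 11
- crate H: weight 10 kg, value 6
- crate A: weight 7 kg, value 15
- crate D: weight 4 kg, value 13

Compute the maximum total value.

Allowing fractional choices, the relaxed optimum would be about 44.4, but items are indivisible.
crate B + crate A + crate D: weight 6 + 7 + 4 = 17 ≤ 20, value 11 + 15 + 13 = 39.
crate E + crate B + crate A: weight 5 + 6 + 7 = 18 ≤ 20, value 9 + 11 + 15 = 35.
crate E + crate A + crate D: weight 5 + 7 + 4 = 16 ≤ 20, value 9 + 15 + 13 = 37.
Best is crate B, crate A, and crate D with total value 39.

39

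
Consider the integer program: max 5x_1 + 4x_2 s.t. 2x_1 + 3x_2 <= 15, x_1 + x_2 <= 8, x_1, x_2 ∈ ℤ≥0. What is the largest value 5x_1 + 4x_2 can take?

35

Relaxing integrality, the LP optimum is 37.50 at (x_1,x_2) = (7.5, 0), which is not an integer point.
(x_1,x_2)=(7,0): 2·7+3·0=14≤15, 1·7+1·0=7≤8, objective 35.
(x_1,x_2)=(6,1): 2·6+3·1=15≤15, 1·6+1·1=7≤8, objective 34.
(x_1,x_2)=(6,0): 2·6+3·0=12≤15, 1·6+1·0=6≤8, objective 30.
Maximum is 35 at (x_1,x_2)=(7,0).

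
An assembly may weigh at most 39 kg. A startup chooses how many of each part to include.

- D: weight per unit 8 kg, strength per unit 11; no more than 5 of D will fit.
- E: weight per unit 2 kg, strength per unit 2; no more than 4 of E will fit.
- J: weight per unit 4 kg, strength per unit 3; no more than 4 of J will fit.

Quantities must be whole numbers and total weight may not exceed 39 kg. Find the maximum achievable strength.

50

D has the best ratio (11/8); taking only D gives at most 4×11 = 44 (stopped by the weight limit).
Mixing does better — 4×D and 3×E: weight 38 ≤ 39, strength 4·11 + 3·2 = 50.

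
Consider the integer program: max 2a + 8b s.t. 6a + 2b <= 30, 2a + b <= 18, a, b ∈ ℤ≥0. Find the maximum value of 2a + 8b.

120

(a,b)=(0,15): 6·0+2·15=30≤30, 2·0+1·15=15≤18, objective 120.
(a,b)=(0,14): 6·0+2·14=28≤30, 2·0+1·14=14≤18, objective 112.
No feasible integer point exceeds 120.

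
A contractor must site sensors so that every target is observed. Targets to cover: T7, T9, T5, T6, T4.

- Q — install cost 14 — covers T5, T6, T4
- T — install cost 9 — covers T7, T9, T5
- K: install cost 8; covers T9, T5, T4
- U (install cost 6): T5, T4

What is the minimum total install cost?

The greedy cost-per-new-target heuristic would pick K, T, and Q for 31, but a cheaper cover exists.
Choose Q and T: together they cover T7, T9, T5, T6, T4 — every target.
Total install cost: 14 + 9 = 23.
No cover costs less than 23.

23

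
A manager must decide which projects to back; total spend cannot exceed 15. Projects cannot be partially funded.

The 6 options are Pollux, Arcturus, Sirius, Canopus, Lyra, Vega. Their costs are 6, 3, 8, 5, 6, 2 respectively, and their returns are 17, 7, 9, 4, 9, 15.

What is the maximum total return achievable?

41

Allowing fractional choices, the relaxed optimum would be about 45.0, but projects are indivisible.
Pollux + Arcturus + Vega: cost 6 + 3 + 2 = 11 ≤ 15, return 17 + 7 + 15 = 39.
Pollux + Lyra + Vega: cost 6 + 6 + 2 = 14 ≤ 15, return 17 + 9 + 15 = 41.
Best is Pollux, Lyra, and Vega with total return 41.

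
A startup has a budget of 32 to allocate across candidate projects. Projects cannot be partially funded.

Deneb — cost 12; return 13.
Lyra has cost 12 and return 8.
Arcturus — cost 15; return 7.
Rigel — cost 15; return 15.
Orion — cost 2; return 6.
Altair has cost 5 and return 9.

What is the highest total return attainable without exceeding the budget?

37

Allowing fractional choices, the relaxed optimum would be about 41.0, but projects are indivisible.
Deneb + Rigel + Altair: cost 12 + 15 + 5 = 32 ≤ 32, return 13 + 15 + 9 = 37.
Deneb + Lyra + Orion + Altair: cost 12 + 12 + 2 + 5 = 31 ≤ 32, return 13 + 8 + 6 + 9 = 36.
Deneb + Rigel + Orion: cost 12 + 15 + 2 = 29 ≤ 32, return 13 + 15 + 6 = 34.
Best is Deneb, Rigel, and Altair with total return 37.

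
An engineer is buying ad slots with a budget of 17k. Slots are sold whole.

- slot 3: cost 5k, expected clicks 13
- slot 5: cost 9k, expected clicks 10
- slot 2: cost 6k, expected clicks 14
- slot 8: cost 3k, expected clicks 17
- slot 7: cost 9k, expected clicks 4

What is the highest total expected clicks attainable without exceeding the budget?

44

Allowing fractional choices, the relaxed optimum would be about 47.3, but ad slots are indivisible.
slot 3 + slot 5 + slot 8: cost 5 + 9 + 3 = 17 ≤ 17, expected clicks 13 + 10 + 17 = 40.
slot 3 + slot 2 + slot 8: cost 5 + 6 + 3 = 14 ≤ 17, expected clicks 13 + 14 + 17 = 44.
slot 3 + slot 8 + slot 7: cost 5 + 3 + 9 = 17 ≤ 17, expected clicks 13 + 17 + 4 = 34.
Best is slot 3, slot 2, and slot 8 with total expected clicks 44.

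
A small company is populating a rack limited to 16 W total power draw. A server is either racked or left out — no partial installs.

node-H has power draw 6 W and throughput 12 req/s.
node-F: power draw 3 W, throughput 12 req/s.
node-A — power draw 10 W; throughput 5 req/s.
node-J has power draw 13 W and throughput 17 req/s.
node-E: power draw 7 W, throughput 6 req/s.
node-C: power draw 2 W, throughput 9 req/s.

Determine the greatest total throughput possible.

Treat it as a binary knapsack problem.
Allowing fractional choices, the relaxed optimum would be about 39.5, but servers are indivisible.
node-F + node-J: power draw 3 + 13 = 16 ≤ 16, throughput 12 + 17 = 29.
node-H + node-F + node-C: power draw 6 + 3 + 2 = 11 ≤ 16, throughput 12 + 12 + 9 = 33.
node-H + node-F + node-E: power draw 6 + 3 + 7 = 16 ≤ 16, throughput 12 + 12 + 6 = 30.
Best is node-H, node-F, and node-C with total throughput 33.

33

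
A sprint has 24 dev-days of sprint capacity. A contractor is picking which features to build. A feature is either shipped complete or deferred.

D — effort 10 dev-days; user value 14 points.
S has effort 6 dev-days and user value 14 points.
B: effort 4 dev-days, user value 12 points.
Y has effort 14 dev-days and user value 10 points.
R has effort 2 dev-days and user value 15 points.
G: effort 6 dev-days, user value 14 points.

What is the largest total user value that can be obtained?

Treat it as a binary knapsack problem.
S + B + R + G: effort 6 + 4 + 2 + 6 = 18 ≤ 24, user value 14 + 12 + 15 + 14 = 55.
D + S + R + G: effort 10 + 6 + 2 + 6 = 24 ≤ 24, user value 14 + 14 + 15 + 14 = 57.
Best is D, S, R, and G with total user value 57.

57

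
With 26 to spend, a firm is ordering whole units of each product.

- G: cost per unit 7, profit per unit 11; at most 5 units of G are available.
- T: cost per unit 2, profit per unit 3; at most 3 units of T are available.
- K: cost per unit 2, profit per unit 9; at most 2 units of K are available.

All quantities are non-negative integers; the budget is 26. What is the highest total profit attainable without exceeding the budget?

This is a bounded integer knapsack.
Take 3×G and 2×K: cost 25 ≤ 26, profit 3·11 + 2·9 = 51.
K has the best ratio (9/2) and is taken to its limit of 2; remaining capacity is filled optimally with the others.

51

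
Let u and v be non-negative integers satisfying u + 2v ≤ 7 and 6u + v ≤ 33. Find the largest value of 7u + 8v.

(u,v)=(5,1): 1·5+2·1=7≤7, 6·5+1·1=31≤33, objective 43.
(u,v)=(4,1): 1·4+2·1=6≤7, 6·4+1·1=25≤33, objective 36.
(u,v)=(5,0): 1·5+2·0=5≤7, 6·5+1·0=30≤33, objective 35.
The best lattice point is (5,1), giving 43.

43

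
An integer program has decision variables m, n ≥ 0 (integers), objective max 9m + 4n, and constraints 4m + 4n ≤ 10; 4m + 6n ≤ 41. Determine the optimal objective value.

18

(m,n)=(2,0): 4·2+4·0=8≤10, 4·2+6·0=8≤41, objective 18.
(m,n)=(1,1): 4·1+4·1=8≤10, 4·1+6·1=10≤41, objective 13.
No feasible integer point exceeds 18.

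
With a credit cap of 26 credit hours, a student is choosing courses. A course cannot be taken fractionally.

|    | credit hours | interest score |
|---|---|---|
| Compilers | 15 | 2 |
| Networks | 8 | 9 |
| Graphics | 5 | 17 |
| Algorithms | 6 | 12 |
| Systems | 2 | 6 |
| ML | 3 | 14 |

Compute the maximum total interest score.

Networks + Graphics + Algorithms + Systems + ML: credit hours 8 + 5 + 6 + 2 + 3 = 24 ≤ 26, interest score 9 + 17 + 12 + 6 + 14 = 58.
Networks + Graphics + Algorithms + ML: credit hours 8 + 5 + 6 + 3 = 22 ≤ 26, interest score 9 + 17 + 12 + 14 = 52.
Graphics + Algorithms + Systems + ML: credit hours 5 + 6 + 2 + 3 = 16 ≤ 26, interest score 17 + 12 + 6 + 14 = 49.
Best is Networks, Graphics, Algorithms, Systems, and ML with total interest score 58.

58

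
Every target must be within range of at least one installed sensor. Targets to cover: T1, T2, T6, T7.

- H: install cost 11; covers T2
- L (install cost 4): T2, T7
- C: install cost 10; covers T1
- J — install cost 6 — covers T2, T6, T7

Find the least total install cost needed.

This is a weighted set-cover instance.
The greedy cost-per-new-target heuristic would pick L, J, and C for 20, but a cheaper cover exists.
Choose C and J: together they cover T1, T2, T6, T7 — every target.
Total install cost: 10 + 6 = 16.
No cover costs less than 16.

16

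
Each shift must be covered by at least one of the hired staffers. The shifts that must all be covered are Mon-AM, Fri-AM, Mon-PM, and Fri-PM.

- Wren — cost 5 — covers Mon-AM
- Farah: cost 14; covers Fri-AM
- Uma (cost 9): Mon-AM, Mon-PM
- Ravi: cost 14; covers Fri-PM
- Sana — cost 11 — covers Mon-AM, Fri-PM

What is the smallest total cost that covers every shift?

Choose Farah, Uma, and Sana: together they cover Mon-AM, Fri-AM, Mon-PM, Fri-PM — every shift.
Total cost: 14 + 9 + 11 = 34.
No cover costs less than 34.

34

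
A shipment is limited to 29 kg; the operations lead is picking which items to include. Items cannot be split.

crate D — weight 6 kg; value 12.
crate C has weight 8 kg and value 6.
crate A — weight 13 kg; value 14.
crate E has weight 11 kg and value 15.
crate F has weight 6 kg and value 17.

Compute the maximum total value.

Allowing fractional choices, the relaxed optimum would be about 50.5, but items are indivisible.
crate D + crate E + crate F: weight 6 + 11 + 6 = 23 ≤ 29, value 12 + 15 + 17 = 44.
crate D + crate A + crate F: weight 6 + 13 + 6 = 25 ≤ 29, value 12 + 14 + 17 = 43.
Best is crate D, crate E, and crate F with total value 44.

44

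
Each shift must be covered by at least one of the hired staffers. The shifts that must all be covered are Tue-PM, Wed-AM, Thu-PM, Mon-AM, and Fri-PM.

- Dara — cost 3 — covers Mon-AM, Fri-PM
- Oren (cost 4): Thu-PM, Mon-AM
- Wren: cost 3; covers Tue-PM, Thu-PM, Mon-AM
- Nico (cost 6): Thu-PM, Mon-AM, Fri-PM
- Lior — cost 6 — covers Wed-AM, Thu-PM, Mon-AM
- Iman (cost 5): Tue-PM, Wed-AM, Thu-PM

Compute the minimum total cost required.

8

Choose Dara and Iman: together they cover Tue-PM, Wed-AM, Thu-PM, Mon-AM, Fri-PM — every shift.
Total cost: 3 + 5 = 8.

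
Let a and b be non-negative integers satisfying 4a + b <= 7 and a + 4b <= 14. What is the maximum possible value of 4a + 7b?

25

(a,b)=(1,3) is feasible, giving 25.
(a,b)=(0,3) is feasible, giving 21.
Maximum is 25 at (a,b)=(1,3).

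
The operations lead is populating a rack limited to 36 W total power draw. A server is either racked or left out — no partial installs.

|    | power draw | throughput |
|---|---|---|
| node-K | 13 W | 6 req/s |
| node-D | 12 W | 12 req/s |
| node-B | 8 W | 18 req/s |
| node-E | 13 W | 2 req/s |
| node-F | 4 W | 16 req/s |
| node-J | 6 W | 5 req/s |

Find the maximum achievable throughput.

51

node-D + node-B + node-F + node-J: power draw 12 + 8 + 4 + 6 = 30 ≤ 36, throughput 12 + 18 + 16 + 5 = 51.
node-D + node-B + node-F: power draw 12 + 8 + 4 = 24 ≤ 36, throughput 12 + 18 + 16 = 46.
Best is node-D, node-B, node-F, and node-J with total throughput 51.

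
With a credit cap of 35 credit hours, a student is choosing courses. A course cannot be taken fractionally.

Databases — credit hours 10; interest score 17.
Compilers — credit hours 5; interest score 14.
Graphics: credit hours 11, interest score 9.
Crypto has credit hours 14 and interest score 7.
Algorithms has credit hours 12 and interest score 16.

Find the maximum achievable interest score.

47

Databases + Graphics + Algorithms: credit hours 10 + 11 + 12 = 33 ≤ 35, interest score 17 + 9 + 16 = 42.
Databases + Compilers + Algorithms: credit hours 10 + 5 + 12 = 27 ≤ 35, interest score 17 + 14 + 16 = 47.
Databases + Compilers + Graphics: credit hours 10 + 5 + 11 = 26 ≤ 35, interest score 17 + 14 + 9 = 40.
Best is Databases, Compilers, and Algorithms with total interest score 47.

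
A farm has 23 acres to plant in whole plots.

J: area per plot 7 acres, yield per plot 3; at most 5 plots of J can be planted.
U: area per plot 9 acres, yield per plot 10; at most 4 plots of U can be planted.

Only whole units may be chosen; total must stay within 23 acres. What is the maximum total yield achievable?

20

This is a bounded integer knapsack.
U has the best ratio (10/9); taking only U gives at most 2×10 = 20 (stopped by the area limit).
Optimal: 2×U: area 18 ≤ 23, yield 2·10 = 20.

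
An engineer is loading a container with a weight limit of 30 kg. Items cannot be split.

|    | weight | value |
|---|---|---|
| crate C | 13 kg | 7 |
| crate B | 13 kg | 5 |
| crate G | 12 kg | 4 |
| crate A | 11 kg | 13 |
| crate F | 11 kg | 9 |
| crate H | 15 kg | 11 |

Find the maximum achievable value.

Treat it as a binary knapsack problem.
Take crate A and crate H: weight 11 + 15 = 26 ≤ 30, value 13 + 11 = 24.
No other feasible combination does better.

24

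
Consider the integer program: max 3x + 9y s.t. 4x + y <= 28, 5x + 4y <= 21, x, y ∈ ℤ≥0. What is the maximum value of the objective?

(x,y)=(0,5): 4·0+1·5=5≤28, 5·0+4·5=20≤21, objective 45.
(x,y)=(1,4): 4·1+1·4=8≤28, 5·1+4·4=21≤21, objective 39.
(x,y)=(0,4): 4·0+1·4=4≤28, 5·0+4·4=16≤21, objective 36.
No feasible integer point exceeds 45.

45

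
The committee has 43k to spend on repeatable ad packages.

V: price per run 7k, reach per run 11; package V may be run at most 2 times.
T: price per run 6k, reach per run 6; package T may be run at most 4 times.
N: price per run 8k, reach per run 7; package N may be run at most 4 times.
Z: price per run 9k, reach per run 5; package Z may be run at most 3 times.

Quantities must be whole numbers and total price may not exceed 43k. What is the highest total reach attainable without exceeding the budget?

2×V, 2×T, and 2×N: price 42 ≤ 43, reach 2·11 + 2·6 + 2·7 = 48.
2×V, 3×T, and 1×N: price 40 ≤ 43, reach 2·11 + 3·6 + 1·7 = 47.
Best is 48.

48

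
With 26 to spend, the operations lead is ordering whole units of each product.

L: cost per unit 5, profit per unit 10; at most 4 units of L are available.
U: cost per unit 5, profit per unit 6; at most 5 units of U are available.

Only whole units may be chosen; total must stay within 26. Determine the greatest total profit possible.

46

This is a bounded integer knapsack.
4×L and 1×U: cost 25 ≤ 26, profit 4·10 + 1·6 = 46.
3×L and 2×U: cost 25 ≤ 26, profit 3·10 + 2·6 = 42.
Best is 46.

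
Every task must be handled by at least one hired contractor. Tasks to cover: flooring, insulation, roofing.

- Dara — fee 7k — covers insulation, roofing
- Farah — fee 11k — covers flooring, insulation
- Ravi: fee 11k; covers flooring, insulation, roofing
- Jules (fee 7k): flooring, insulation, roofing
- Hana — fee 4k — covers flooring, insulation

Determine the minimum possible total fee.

7

The greedy cost-per-new-task heuristic would pick Hana and Dara for 11, but a cheaper cover exists.
Jules alone covers flooring, insulation, roofing — every task.
Total fee: 7.
No cover costs less than 7.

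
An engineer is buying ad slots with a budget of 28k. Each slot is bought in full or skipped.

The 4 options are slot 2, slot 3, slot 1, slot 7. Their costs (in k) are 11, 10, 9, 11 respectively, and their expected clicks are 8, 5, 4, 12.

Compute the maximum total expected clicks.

20

Allowing fractional choices, the relaxed optimum would be about 23.0, but ad slots are indivisible.
slot 2 + slot 7: cost 11 + 11 = 22 ≤ 28, expected clicks 8 + 12 = 20.
slot 3 + slot 7: cost 10 + 11 = 21 ≤ 28, expected clicks 5 + 12 = 17.
Best is slot 2 and slot 7 with total expected clicks 20.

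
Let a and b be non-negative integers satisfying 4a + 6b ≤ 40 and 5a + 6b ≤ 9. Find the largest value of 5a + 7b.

(a,b)=(0,1) is feasible, giving 7.
(a,b)=(1,0) is feasible, giving 5.
(a,b)=(0,0) is feasible, giving 0.
No feasible integer point exceeds 7.

7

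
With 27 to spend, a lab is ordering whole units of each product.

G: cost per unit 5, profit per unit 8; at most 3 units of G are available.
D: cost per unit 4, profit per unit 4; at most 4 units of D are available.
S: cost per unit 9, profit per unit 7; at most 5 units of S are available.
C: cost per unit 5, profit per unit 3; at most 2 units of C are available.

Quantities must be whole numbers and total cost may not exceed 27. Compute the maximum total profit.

36

G has the best ratio (8/5); taking only G gives at most 3×8 = 24 (stopped by the supply cap of 3).
Mixing does better — 3×G and 3×D: cost 27 ≤ 27, profit 3·8 + 3·4 = 36.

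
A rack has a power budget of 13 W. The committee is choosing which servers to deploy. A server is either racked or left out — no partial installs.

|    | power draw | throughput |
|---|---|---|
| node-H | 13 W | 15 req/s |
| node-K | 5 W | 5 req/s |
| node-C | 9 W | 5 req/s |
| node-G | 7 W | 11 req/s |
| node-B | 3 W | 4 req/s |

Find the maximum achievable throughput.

node-H: power draw 13 ≤ 13, throughput 15.
node-K + node-G: power draw 5 + 7 = 12 ≤ 13, throughput 5 + 11 = 16.
node-G + node-B: power draw 7 + 3 = 10 ≤ 13, throughput 11 + 4 = 15.
Best is node-K and node-G with total throughput 16.

16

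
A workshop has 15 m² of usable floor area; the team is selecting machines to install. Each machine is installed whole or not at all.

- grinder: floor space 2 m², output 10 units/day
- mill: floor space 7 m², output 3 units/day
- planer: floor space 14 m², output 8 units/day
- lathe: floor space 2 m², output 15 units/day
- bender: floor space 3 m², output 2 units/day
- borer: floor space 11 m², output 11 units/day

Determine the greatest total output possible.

grinder + mill + lathe: floor space 2 + 7 + 2 = 11 ≤ 15, output 10 + 3 + 15 = 28.
grinder + mill + lathe + bender: floor space 2 + 7 + 2 + 3 = 14 ≤ 15, output 10 + 3 + 15 + 2 = 30.
grinder + lathe + borer: floor space 2 + 2 + 11 = 15 ≤ 15, output 10 + 15 + 11 = 36.
Best is grinder, lathe, and borer with total output 36.

36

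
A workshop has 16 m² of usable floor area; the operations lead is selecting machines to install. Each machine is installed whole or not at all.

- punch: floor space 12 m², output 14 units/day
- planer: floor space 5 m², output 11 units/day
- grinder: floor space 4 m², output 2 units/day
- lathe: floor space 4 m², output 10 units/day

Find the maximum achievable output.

This is a 0-1 knapsack instance.
Allowing fractional choices, the relaxed optimum would be about 29.2, but machines are indivisible.
planer + grinder + lathe: floor space 5 + 4 + 4 = 13 ≤ 16, output 11 + 2 + 10 = 23.
punch + lathe: floor space 12 + 4 = 16 ≤ 16, output 14 + 10 = 24.
planer + lathe: floor space 5 + 4 = 9 ≤ 16, output 11 + 10 = 21.
Best is punch and lathe with total output 24.

24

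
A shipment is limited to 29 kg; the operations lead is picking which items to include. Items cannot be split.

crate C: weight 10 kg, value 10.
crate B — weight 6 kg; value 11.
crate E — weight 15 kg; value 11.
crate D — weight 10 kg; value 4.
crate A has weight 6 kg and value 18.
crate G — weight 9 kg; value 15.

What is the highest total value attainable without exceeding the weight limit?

Take crate B, crate A, and crate G: weight 6 + 6 + 9 = 21 ≤ 29, value 11 + 18 + 15 = 44.
No other feasible combination does better.

44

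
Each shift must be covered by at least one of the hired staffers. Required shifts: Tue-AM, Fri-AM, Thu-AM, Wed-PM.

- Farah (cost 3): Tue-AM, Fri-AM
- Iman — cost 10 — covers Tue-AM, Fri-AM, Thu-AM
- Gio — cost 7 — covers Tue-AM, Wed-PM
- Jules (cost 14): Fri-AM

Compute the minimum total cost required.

17

The greedy cost-per-new-shift heuristic would pick Farah, Gio, and Iman for 20, but a cheaper cover exists.
Choose Iman and Gio: together they cover Tue-AM, Fri-AM, Thu-AM, Wed-PM — every shift.
Total cost: 10 + 7 = 17.
No cover costs less than 17.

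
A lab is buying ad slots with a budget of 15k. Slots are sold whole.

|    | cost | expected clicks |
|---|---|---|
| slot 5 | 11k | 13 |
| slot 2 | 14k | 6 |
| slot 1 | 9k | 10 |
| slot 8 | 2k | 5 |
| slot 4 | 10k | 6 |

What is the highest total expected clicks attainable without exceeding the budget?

18

slot 5 + slot 8: cost 11 + 2 = 13 ≤ 15, expected clicks 13 + 5 = 18.
slot 1 + slot 8: cost 9 + 2 = 11 ≤ 15, expected clicks 10 + 5 = 15.
Best is slot 5 and slot 8 with total expected clicks 18.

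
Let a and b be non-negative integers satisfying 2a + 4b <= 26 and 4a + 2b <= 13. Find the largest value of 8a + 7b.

Relaxing integrality, the LP optimum is 45.50 at (a,b) = (0, 6.5), which is not an integer point.
(a,b)=(0,6): 2·0+4·6=24≤26, 4·0+2·6=12≤13, objective 42.
(a,b)=(0,5): 2·0+4·5=20≤26, 4·0+2·5=10≤13, objective 35.
No feasible integer point exceeds 42.

42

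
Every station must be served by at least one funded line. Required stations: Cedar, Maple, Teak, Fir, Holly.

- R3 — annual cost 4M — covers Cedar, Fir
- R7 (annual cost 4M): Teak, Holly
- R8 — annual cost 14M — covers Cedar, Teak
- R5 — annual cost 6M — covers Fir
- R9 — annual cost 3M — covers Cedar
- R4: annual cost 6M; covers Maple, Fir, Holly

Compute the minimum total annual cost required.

The greedy cost-per-new-station heuristic would pick R3, R7, and R4 for 14, but a cheaper cover exists.
Choose R7, R9, and R4: together they cover Cedar, Maple, Teak, Fir, Holly — every station.
Total annual cost: 4 + 3 + 6 = 13.
No cover costs less than 13.

13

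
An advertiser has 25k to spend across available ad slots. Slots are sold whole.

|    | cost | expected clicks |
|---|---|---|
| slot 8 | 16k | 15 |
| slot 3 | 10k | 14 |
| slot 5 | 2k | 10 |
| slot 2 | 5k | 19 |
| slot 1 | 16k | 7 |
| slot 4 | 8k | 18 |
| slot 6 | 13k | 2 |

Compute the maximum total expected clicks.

Take slot 3, slot 5, slot 2, and slot 4: cost 10 + 2 + 5 + 8 = 25 ≤ 25, expected clicks 14 + 10 + 19 + 18 = 61.
No other feasible combination does better.

61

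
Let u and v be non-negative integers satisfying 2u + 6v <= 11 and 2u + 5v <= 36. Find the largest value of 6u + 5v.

Relaxing integrality, the LP optimum is 33.00 at (u,v) = (5.5, 0), which is not an integer point.
(u,v)=(5,0): 2·5+6·0=10≤11, 2·5+5·0=10≤36, objective 30.
(u,v)=(4,0): 2·4+6·0=8≤11, 2·4+5·0=8≤36, objective 24.
No feasible integer point exceeds 30.

30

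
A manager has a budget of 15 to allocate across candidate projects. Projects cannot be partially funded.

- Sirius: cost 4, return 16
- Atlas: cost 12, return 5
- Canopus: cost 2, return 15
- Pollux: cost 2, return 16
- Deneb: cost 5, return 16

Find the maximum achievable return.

Allowing fractional choices, the relaxed optimum would be about 63.8, but projects are indivisible.
Sirius + Canopus + Pollux + Deneb: cost 4 + 2 + 2 + 5 = 13 ≤ 15, return 16 + 15 + 16 + 16 = 63.
Sirius + Pollux + Deneb: cost 4 + 2 + 5 = 11 ≤ 15, return 16 + 16 + 16 = 48.
Best is Sirius, Canopus, Pollux, and Deneb with total return 63.

63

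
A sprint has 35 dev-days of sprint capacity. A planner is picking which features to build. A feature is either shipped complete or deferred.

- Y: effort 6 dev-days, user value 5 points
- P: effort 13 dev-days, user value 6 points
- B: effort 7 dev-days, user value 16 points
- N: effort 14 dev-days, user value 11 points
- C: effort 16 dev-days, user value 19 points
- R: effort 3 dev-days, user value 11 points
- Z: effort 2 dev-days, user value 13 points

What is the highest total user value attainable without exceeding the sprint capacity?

64

Allowing fractional choices, the relaxed optimum would be about 64.8, but features are indivisible.
Y + B + N + R + Z: effort 6 + 7 + 14 + 3 + 2 = 32 ≤ 35, user value 5 + 16 + 11 + 11 + 13 = 56.
B + C + R + Z: effort 7 + 16 + 3 + 2 = 28 ≤ 35, user value 16 + 19 + 11 + 13 = 59.
Y + B + C + R + Z: effort 6 + 7 + 16 + 3 + 2 = 34 ≤ 35, user value 5 + 16 + 19 + 11 + 13 = 64.
Best is Y, B, C, R, and Z with total user value 64.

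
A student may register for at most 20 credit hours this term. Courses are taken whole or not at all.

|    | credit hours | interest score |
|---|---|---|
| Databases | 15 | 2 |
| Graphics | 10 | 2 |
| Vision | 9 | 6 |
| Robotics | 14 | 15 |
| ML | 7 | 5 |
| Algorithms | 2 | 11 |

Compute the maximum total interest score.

26

Treat it as a binary knapsack problem.
Vision + ML + Algorithms: credit hours 9 + 7 + 2 = 18 ≤ 20, interest score 6 + 5 + 11 = 22.
Robotics + Algorithms: credit hours 14 + 2 = 16 ≤ 20, interest score 15 + 11 = 26.
Best is Robotics and Algorithms with total interest score 26.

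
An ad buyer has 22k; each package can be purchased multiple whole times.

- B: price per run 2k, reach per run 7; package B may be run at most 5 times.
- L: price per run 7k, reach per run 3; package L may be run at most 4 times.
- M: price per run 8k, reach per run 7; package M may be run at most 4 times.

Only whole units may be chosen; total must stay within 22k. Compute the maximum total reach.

B has the best ratio (7/2); taking only B gives at most 5×7 = 35 (stopped by the supply cap of 5).
Mixing does better — 5×B and 1×M: price 18 ≤ 22, reach 5·7 + 1·7 = 42.

42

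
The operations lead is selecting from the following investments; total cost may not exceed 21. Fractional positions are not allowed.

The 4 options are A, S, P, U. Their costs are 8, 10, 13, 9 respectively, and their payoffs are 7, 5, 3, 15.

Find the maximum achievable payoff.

S + U: cost 10 + 9 = 19 ≤ 21, payoff 5 + 15 = 20.
A + U: cost 8 + 9 = 17 ≤ 21, payoff 7 + 15 = 22.
U: cost 9 ≤ 21, payoff 15.
Best is A and U with total payoff 22.

22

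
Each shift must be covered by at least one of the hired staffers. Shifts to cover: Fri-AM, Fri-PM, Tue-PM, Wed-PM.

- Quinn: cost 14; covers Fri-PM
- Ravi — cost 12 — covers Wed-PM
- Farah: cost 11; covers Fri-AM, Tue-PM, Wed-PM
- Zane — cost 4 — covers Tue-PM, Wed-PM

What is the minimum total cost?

The greedy cost-per-new-shift heuristic would pick Zane, Farah, and Quinn for 29, but a cheaper cover exists.
Choose Quinn and Farah: together they cover Fri-AM, Fri-PM, Tue-PM, Wed-PM — every shift.
Total cost: 14 + 11 = 25.
No cover costs less than 25.

25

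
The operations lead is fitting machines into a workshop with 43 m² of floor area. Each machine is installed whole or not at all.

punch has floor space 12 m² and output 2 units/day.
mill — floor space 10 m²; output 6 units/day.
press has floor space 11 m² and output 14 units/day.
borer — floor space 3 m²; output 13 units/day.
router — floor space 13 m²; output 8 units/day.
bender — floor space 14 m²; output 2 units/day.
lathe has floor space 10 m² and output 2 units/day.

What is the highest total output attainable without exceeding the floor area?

41

Allowing fractional choices, the relaxed optimum would be about 42.2, but machines are indivisible.
mill + press + borer + router: floor space 10 + 11 + 3 + 13 = 37 ≤ 43, output 6 + 14 + 13 + 8 = 41.
punch + press + borer + router: floor space 12 + 11 + 3 + 13 = 39 ≤ 43, output 2 + 14 + 13 + 8 = 37.
press + borer + router + lathe: floor space 11 + 3 + 13 + 10 = 37 ≤ 43, output 14 + 13 + 8 + 2 = 37.
Best is mill, press, borer, and router with total output 41.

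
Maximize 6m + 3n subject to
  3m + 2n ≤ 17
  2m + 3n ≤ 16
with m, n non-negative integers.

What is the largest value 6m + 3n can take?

(m,n)=(5,1) is feasible, giving 33.
(m,n)=(4,2) is feasible, giving 30.
(m,n)=(5,0) is feasible, giving 30.
No feasible integer point exceeds 33.

33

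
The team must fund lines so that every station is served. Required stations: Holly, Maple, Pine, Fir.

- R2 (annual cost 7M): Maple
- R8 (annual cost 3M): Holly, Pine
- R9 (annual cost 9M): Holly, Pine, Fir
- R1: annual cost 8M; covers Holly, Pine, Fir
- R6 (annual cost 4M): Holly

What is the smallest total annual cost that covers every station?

15

The greedy cost-per-new-station heuristic would pick R8, R2, and R1 for 18, but a cheaper cover exists.
Choose R2 and R1: together they cover Holly, Maple, Pine, Fir — every station.
Total annual cost: 7 + 8 = 15.
No cover costs less than 15.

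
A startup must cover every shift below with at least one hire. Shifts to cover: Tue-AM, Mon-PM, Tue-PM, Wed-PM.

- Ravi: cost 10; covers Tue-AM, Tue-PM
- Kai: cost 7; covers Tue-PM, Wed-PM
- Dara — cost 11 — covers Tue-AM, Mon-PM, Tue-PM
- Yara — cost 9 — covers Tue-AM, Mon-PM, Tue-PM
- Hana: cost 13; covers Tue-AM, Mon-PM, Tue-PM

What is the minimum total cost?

16

Choose Kai and Yara: together they cover Tue-AM, Mon-PM, Tue-PM, Wed-PM — every shift.
Total cost: 7 + 9 = 16.
No cover costs less than 16.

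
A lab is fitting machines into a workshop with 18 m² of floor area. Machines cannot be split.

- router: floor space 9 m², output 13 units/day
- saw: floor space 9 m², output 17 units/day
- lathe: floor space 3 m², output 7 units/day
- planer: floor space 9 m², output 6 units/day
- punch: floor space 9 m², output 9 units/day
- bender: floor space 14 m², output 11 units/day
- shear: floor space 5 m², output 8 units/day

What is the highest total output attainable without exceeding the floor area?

Treat it as a binary knapsack problem.
router + saw: floor space 9 + 9 = 18 ≤ 18, output 13 + 17 = 30.
router + lathe + shear: floor space 9 + 3 + 5 = 17 ≤ 18, output 13 + 7 + 8 = 28.
saw + lathe + shear: floor space 9 + 3 + 5 = 17 ≤ 18, output 17 + 7 + 8 = 32.
Best is saw, lathe, and shear with total output 32.

32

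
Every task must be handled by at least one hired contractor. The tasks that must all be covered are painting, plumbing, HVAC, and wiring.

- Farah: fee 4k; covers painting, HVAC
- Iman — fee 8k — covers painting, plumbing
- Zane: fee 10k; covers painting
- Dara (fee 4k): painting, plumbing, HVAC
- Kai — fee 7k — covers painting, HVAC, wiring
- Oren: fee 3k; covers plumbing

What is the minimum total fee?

The greedy cost-per-new-task heuristic would pick Dara and Kai for 11, but a cheaper cover exists.
Choose Kai and Oren: together they cover painting, plumbing, HVAC, wiring — every task.
Total fee: 7 + 3 = 10.
No cover costs less than 10.

10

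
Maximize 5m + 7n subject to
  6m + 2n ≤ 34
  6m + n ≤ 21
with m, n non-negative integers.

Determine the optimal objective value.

119

(m,n)=(0,17): 6·0+2·17=34≤34, 6·0+1·17=17≤21, objective 119.
(m,n)=(0,16): 6·0+2·16=32≤34, 6·0+1·16=16≤21, objective 112.
The best lattice point is (0,17), giving 119.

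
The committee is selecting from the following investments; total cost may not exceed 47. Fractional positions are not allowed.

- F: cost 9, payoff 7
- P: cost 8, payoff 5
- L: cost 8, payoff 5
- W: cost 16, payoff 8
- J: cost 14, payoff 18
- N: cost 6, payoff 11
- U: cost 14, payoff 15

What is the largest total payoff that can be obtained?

51

Take F, J, N, and U: cost 9 + 14 + 6 + 14 = 43 ≤ 47, payoff 7 + 18 + 11 + 15 = 51.
No other feasible combination does better.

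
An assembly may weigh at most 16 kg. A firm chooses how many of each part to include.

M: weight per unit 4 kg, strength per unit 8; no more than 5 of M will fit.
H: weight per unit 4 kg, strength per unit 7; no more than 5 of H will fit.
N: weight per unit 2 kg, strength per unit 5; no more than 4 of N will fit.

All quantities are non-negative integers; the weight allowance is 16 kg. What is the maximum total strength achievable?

36

Take 2×M and 4×N: weight 16 ≤ 16, strength 2·8 + 4·5 = 36.
N has the best ratio (5/2) and is taken to its limit of 4; remaining capacity is filled optimally with the others.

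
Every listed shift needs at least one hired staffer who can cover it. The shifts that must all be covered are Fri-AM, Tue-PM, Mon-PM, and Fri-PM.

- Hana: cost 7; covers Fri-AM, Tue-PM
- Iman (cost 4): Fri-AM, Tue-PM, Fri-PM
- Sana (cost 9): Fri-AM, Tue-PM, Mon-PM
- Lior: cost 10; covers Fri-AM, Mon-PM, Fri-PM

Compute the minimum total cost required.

Choose Iman and Sana: together they cover Fri-AM, Tue-PM, Mon-PM, Fri-PM — every shift.
Total cost: 4 + 9 = 13.
No cover costs less than 13.

13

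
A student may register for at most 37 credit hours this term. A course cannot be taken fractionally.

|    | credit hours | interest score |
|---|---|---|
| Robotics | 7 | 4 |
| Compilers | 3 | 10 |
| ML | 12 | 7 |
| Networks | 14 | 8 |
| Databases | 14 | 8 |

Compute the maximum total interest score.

29

Allowing fractional choices, the relaxed optimum would be about 29.6, but courses are indivisible.
Compilers + Networks + Databases: credit hours 3 + 14 + 14 = 31 ≤ 37, interest score 10 + 8 + 8 = 26.
Robotics + Compilers + ML + Networks: credit hours 7 + 3 + 12 + 14 = 36 ≤ 37, interest score 4 + 10 + 7 + 8 = 29.
Robotics + Compilers + ML + Databases: credit hours 7 + 3 + 12 + 14 = 36 ≤ 37, interest score 4 + 10 + 7 + 8 = 29.
The maximum interest score is 29; one optimal choice is Robotics, Compilers, ML, and Networks.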